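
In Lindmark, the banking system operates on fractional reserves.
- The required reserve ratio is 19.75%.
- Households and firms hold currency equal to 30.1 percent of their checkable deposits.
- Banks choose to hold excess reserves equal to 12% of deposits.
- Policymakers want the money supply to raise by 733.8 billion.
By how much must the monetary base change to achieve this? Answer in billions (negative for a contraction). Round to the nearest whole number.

349 billion

The money multiplier is m = (1 + c) / (rr + e + c) = (1 + 0.301) / (0.1975 + 0.12 + 0.301) ≈ 2.1035.
ΔMB = ΔM / m = (+733.8) / 2.1035 ≈ 348.8472 billion.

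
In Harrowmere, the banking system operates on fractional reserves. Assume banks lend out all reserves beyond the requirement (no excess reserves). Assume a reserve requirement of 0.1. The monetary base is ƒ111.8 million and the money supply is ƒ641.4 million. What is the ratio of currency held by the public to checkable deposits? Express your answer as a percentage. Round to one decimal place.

Using m = M/MB = 641.4/111.8 ≈ 5.737030. From m = (1 + c)/(c + rr + e), rearranging gives 1 + c = m·(c + rr + e), so c·(1 − m) = m·(rr + e) − 1.
Hence c = [m·(rr + e) − 1]/(1 − m) = [5.737030 × (0.1 + 0) − 1] / (1 − 5.737030) ≈ 0.089992.

9.0%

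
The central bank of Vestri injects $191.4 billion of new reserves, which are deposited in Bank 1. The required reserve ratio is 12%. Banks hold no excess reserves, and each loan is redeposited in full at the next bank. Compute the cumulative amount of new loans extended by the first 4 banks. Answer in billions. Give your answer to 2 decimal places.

$561.87 billion

Bank i lends (1 − rr)^i of the original deposit: Bank 1 lends 191.4·0.8800 = 168.4320, Bank 2 lends 191.4·0.8800² ≈ 148.2202, and so on.
Summing a geometric series: total = 191.4·[0.8800·(1 − 0.8800^4) / (1 − 0.8800)] ≈ 561.8676 billion.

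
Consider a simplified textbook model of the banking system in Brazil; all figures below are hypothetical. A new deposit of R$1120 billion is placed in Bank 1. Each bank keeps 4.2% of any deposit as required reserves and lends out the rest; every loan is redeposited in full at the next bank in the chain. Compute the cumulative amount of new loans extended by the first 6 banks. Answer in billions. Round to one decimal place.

R$5798.5 billion

Bank i lends (1 − rr)^i of the original deposit: Bank 1 lends 1120·0.9580 = 1072.9600, Bank 2 lends 1120·0.9580² ≈ 1027.8957, and so on.
Summing a geometric series: total = 1120·[0.9580·(1 − 0.9580^6) / (1 − 0.9580)] ≈ 5798.4767 billion.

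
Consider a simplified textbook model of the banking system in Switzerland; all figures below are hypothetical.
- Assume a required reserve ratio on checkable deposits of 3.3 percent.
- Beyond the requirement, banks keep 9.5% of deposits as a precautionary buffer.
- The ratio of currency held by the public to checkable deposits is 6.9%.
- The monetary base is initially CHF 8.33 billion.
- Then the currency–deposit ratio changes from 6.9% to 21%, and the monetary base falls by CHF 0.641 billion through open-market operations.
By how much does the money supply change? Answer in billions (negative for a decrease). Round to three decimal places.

-17.676 billion

Before: m₁ = (1 + 0.069) / (0.033 + 0.095 + 0.069) ≈ 5.42640, MB₁ = 8.33, so M₁ = 5.42640 × 8.33 ≈ 45.2019 billion.
After: m₂ = (1 + 0.21) / (0.033 + 0.095 + 0.21) ≈ 3.57988, MB₂ = 8.33 − 0.641 = 7.689, so M₂ = 3.57988 × 7.689 ≈ 27.5257 billion.
ΔM = M₂ − M₁ = 27.5257 − 45.2019 = -17.6762 billion.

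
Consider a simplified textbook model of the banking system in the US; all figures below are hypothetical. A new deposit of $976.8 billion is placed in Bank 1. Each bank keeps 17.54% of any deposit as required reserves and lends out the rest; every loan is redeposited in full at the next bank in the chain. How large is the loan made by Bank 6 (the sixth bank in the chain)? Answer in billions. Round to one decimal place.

$307.1 billion

Each bank lends a fraction (1 − rr) = 0.8246 of the deposit it receives, so Bank 6 receives 976.8·0.8246^5 and lends 976.8·0.8246^6 ≈ 307.0900 billion.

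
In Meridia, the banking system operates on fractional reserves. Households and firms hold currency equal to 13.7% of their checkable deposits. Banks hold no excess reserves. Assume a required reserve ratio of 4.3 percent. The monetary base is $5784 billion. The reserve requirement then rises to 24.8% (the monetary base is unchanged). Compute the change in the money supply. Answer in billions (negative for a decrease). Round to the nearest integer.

-19454 billion

Initially m₁ = (1 + 0.137) / (0.043 + 0.137) ≈ 6.31667, so M₁ = 6.31667 × 5784 ≈ 36535.6193 billion.
After the change m₂ = (1 + 0.137) / (0.248 + 0.137) ≈ 2.95325, so M₂ = 2.95325 × 5784 = 17081.598 billion.
ΔM = M₂ − M₁ = 17081.598 − 36535.6193 = -19454.0213 billion.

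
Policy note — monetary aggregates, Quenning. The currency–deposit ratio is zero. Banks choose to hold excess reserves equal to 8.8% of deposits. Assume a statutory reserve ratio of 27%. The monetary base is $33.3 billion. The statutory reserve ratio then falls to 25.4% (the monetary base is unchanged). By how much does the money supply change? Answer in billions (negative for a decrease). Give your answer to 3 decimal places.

$4.352 billion

Initially m₁ = 1 / (0.27 + 0.088) ≈ 2.793296, so M₁ = 2.793296 × 33.3 ≈ 93.0168 billion.
After the change m₂ = 1 / (0.254 + 0.088) ≈ 2.923977, so M₂ = 2.923977 × 33.3 ≈ 97.3684 billion.
ΔM = M₂ − M₁ = 97.3684 − 93.0168 = 4.3516 billion.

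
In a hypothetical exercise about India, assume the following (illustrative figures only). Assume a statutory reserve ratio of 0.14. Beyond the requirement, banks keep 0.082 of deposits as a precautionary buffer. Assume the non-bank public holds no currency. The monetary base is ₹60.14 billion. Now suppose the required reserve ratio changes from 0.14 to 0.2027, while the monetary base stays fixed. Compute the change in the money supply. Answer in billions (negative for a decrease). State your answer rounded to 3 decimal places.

Initially m₁ = 1 / (0.14 + 0.082) ≈ 4.504505, so M₁ = 4.504505 × 60.14 ≈ 270.9009 billion.
After the change m₂ = 1 / (0.2027 + 0.082) ≈ 3.512469, so M₂ = 3.512469 × 60.14 ≈ 211.2399 billion.
ΔM = M₂ − M₁ = 211.2399 − 270.9009 = -59.661 billion.

-59.661 billion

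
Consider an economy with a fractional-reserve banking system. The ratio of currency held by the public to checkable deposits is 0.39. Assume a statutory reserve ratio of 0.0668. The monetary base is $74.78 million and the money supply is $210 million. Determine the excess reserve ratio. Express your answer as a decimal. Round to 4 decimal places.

0.0382

Using m = M/MB = 210/74.78 ≈ 2.808237. Since m = (1 + c)/(c + rr + e), the denominator satisfies c + rr + e = (1 + c)/m = (1 + 0.39) / 2.808237 ≈ 0.494972.
With c = 0.39 and rr = 0.0668, the excess reserve ratio is 0.494972 − 0.39 − 0.0668 = 0.038172.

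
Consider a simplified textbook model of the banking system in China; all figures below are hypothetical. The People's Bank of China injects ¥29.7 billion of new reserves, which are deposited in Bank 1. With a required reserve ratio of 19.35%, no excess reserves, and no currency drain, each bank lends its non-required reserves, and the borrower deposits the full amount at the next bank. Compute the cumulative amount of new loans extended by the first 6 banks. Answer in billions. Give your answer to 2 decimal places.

¥89.72 billion

Bank i lends (1 − rr)^i of the original deposit: Bank 1 lends 29.7·0.8065 ≈ 23.9530, Bank 2 lends 29.7·0.8065² ≈ 19.3181, and so on.
Summing a geometric series: total = 29.7·[0.8065·(1 − 0.8065^6) / (1 − 0.8065)] ≈ 89.7236 billion.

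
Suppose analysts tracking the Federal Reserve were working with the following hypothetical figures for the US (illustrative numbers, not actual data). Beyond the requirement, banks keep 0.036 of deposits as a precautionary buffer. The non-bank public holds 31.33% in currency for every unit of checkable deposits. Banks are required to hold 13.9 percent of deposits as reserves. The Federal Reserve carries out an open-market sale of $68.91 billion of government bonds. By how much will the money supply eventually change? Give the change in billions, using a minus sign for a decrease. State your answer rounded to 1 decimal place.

-185.3 billion

The money multiplier is m = (1 + c) / (rr + e + c) = (1 + 0.3133) / (0.139 + 0.036 + 0.3133) ≈ 2.6895.
The sale removes 68.91 billion of base, so ΔM = m × ΔMB = 2.6895 × (−68.91) ≈ -185.3334 billion.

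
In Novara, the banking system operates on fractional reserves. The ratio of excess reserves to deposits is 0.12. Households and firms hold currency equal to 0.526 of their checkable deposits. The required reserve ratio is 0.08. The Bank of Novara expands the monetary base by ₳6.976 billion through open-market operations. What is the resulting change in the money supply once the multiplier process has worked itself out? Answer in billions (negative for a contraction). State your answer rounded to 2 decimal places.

₳14.66 billion

The money multiplier is m = (1 + c) / (rr + e + c) = (1 + 0.526) / (0.08 + 0.12 + 0.526) ≈ 2.1019.
The purchase adds 6.976 billion of base, so ΔM = m × ΔMB = 2.1019 × (+6.976) ≈ 14.6629 billion.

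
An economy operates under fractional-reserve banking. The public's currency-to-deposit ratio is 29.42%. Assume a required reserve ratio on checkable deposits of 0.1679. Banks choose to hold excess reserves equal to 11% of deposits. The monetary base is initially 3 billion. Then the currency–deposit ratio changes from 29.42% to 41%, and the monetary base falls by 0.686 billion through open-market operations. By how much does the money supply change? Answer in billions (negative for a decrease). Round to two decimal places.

-2.04 billion

Before: m₁ = (1 + 0.2942) / (0.1679 + 0.11 + 0.2942) ≈ 2.2622, MB₁ = 3, so M₁ = 2.2622 × 3 = 6.7866 billion.
After: m₂ = (1 + 0.41) / (0.1679 + 0.11 + 0.41) ≈ 2.0497, MB₂ = 3 − 0.686 = 2.314, so M₂ = 2.0497 × 2.314 ≈ 4.743 billion.
ΔM = M₂ − M₁ = 4.743 − 6.7866 = -2.0436 billion.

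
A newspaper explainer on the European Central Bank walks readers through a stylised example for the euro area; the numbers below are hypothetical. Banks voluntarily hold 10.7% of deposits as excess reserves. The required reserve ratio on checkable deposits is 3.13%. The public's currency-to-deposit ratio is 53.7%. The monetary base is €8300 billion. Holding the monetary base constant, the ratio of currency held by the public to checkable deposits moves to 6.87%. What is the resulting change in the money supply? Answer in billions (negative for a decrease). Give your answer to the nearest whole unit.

Initially m₁ = (1 + 0.537) / (0.0313 + 0.107 + 0.537) ≈ 2.27603, so M₁ = 2.27603 × 8300 = 18891.049 billion.
After the change m₂ = (1 + 0.0687) / (0.0313 + 0.107 + 0.0687) ≈ 5.16280, so M₂ = 5.16280 × 8300 = 42851.24 billion.
ΔM = M₂ − M₁ = 42851.24 − 18891.049 = 23960.191 billion.

€23960 billion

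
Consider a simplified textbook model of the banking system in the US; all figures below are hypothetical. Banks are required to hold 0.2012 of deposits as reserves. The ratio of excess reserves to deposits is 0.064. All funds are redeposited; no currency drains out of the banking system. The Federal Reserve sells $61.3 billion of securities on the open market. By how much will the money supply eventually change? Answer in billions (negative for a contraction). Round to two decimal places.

The money multiplier is m = 1 / (rr + e) = 1 / (0.2012 + 0.064) ≈ 3.77074.
The sale removes 61.3 billion of base, so ΔM = m × ΔMB = 3.77074 × (−61.3) ≈ -231.1464 billion.

-231.15 billion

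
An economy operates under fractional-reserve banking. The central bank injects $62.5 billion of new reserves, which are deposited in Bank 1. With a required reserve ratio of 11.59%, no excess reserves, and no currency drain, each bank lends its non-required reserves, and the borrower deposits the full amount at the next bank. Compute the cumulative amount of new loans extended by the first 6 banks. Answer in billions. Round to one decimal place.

Bank i lends (1 − rr)^i of the original deposit: Bank 1 lends 62.5·0.8841 ≈ 55.2563, Bank 2 lends 62.5·0.8841² ≈ 48.8521, and so on.
Summing a geometric series: total = 62.5·[0.8841·(1 − 0.8841^6) / (1 − 0.8841)] ≈ 249.0877 billion.

$249.1 billion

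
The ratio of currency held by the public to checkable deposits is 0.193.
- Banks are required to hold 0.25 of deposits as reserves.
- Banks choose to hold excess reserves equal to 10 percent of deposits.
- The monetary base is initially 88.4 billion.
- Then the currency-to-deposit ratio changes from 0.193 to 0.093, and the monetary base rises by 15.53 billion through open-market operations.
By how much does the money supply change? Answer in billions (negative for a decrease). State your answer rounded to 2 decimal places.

62.20 billion

Before: m₁ = (1 + 0.193) / (0.25 + 0.1 + 0.193) ≈ 2.197053, MB₁ = 88.4, so M₁ = 2.197053 × 88.4 ≈ 194.2195 billion.
After: m₂ = (1 + 0.093) / (0.25 + 0.1 + 0.093) ≈ 2.467269, MB₂ = 88.4 + 15.53 = 103.93, so M₂ = 2.467269 × 103.93 ≈ 256.4233 billion.
ΔM = M₂ − M₁ = 256.4233 − 194.2195 = 62.2038 billion.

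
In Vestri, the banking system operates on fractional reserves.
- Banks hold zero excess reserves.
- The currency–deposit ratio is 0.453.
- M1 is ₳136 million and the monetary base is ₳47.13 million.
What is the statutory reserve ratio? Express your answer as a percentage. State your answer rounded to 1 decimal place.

Using m = M/MB = 136/47.13 ≈ 2.885635. Since m = (1 + c)/(c + rr + e), the denominator satisfies c + rr + e = (1 + c)/m = (1 + 0.453) / 2.885635 ≈ 0.503529.
With c = 0.453 and e = 0, the statutory reserve ratio is 0.503529 − 0.453 − 0 = 0.050529.

5.1%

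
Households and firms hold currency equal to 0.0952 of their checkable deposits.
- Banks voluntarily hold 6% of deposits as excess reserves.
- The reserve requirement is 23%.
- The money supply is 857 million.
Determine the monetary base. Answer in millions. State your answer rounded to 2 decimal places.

The money multiplier is m = (1 + c) / (rr + e + c) = (1 + 0.0952) / (0.23 + 0.06 + 0.0952) ≈ 2.843198.
MB = M / m = 857 / 2.843198 ≈ 301.4211 million.

301.42 million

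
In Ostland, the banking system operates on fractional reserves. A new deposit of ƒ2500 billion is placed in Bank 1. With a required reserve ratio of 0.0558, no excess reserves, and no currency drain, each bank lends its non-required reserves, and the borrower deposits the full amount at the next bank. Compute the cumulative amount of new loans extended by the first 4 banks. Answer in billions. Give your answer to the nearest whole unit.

ƒ8681 billion

Bank i lends (1 − rr)^i of the original deposit: Bank 1 lends 2500·0.9442 = 2360.5000, Bank 2 lends 2500·0.9442² = 2228.7841, and so on.
Summing a geometric series: total = 2500·[0.9442·(1 − 0.9442^4) / (1 − 0.9442)] ≈ 8680.6935 billion.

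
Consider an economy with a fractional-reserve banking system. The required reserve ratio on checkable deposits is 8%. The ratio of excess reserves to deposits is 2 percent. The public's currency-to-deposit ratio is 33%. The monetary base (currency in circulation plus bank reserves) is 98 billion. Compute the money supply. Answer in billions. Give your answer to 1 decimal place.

303.1 billion

The money multiplier is m = (1 + c) / (rr + e + c) = (1 + 0.33) / (0.08 + 0.02 + 0.33) ≈ 3.0930.
So M = m × MB = 3.0930 × 98 = 303.114 billion.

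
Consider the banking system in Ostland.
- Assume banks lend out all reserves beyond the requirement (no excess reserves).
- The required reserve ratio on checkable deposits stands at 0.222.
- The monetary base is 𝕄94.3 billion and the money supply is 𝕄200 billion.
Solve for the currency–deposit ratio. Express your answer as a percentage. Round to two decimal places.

Using m = M/MB = 200/94.3 ≈ 2.120891. From m = (1 + c)/(c + rr + e), rearranging gives 1 + c = m·(c + rr + e), so c·(1 − m) = m·(rr + e) − 1.
Hence c = [m·(rr + e) − 1]/(1 − m) = [2.120891 × (0.222 + 0) − 1] / (1 − 2.120891) ≈ 0.472091.

47.21%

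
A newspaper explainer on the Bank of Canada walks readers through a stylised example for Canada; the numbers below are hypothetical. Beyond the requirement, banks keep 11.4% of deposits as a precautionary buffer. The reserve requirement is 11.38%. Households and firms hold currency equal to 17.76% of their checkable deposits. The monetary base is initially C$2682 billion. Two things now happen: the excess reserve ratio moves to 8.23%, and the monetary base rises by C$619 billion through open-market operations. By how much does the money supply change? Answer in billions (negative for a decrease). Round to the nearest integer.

Before: m₁ = (1 + 0.1776) / (0.1138 + 0.114 + 0.1776) ≈ 2.90479, MB₁ = 2682, so M₁ = 2.90479 × 2682 ≈ 7790.6468 billion.
After: m₂ = (1 + 0.1776) / (0.1138 + 0.0823 + 0.1776) ≈ 3.15119, MB₂ = 2682 + 619 = 3301, so M₂ = 3.15119 × 3301 ≈ 10402.0782 billion.
ΔM = M₂ − M₁ = 10402.0782 − 7790.6468 = 2611.4314 billion.

C$2611 billion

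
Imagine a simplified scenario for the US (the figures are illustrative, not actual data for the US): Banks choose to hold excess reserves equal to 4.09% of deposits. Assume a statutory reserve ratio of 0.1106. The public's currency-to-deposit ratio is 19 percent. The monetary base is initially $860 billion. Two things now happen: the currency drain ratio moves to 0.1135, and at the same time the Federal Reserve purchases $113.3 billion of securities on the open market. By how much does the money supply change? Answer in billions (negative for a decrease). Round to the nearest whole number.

$1093 billion

Before: m₁ = (1 + 0.19) / (0.1106 + 0.0409 + 0.19) ≈ 3.4846, MB₁ = 860, so M₁ = 3.4846 × 860 = 2996.756 billion.
After: m₂ = (1 + 0.1135) / (0.1106 + 0.0409 + 0.1135) ≈ 4.2019, MB₂ = 860 + 113.3 = 973.3, so M₂ = 4.2019 × 973.3 ≈ 4089.7093 billion.
ΔM = M₂ − M₁ = 4089.7093 − 2996.756 = 1092.9533 billion.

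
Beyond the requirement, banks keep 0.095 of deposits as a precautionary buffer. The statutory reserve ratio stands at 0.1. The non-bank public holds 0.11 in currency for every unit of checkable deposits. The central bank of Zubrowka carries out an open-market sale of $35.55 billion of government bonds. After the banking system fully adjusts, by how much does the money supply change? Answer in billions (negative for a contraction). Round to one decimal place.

The money multiplier is m = (1 + c) / (rr + e + c) = (1 + 0.11) / (0.1 + 0.095 + 0.11) ≈ 3.6393.
The sale removes 35.55 billion of base, so ΔM = m × ΔMB = 3.6393 × (−35.55) ≈ -129.3771 billion.

-129.4 billion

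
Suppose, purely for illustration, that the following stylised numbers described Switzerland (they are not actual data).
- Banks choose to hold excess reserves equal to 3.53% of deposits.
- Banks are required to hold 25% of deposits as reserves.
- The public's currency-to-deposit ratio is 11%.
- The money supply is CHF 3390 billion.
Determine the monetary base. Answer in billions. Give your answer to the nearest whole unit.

The money multiplier is m = (1 + c) / (rr + e + c) = (1 + 0.11) / (0.25 + 0.0353 + 0.11) ≈ 2.80799.
MB = M / m = 3390 / 2.80799 ≈ 1207.2693 billion.

CHF 1207 billion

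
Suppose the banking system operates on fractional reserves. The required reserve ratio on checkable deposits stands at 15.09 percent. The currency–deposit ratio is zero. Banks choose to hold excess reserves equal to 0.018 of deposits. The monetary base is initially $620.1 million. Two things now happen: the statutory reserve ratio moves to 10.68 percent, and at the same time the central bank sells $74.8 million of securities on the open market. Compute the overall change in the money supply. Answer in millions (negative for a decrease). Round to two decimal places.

$697.99 million

Before: m₁ = 1 / (0.1509 + 0.018) ≈ 5.920663, MB₁ = 620.1, so M₁ = 5.920663 × 620.1 ≈ 3671.4031 million.
After: m₂ = 1 / (0.1068 + 0.018) ≈ 8.012821, MB₂ = 620.1 − 74.8 = 545.3, so M₂ = 8.012821 × 545.3 ≈ 4369.3913 million.
ΔM = M₂ − M₁ = 4369.3913 − 3671.4031 = 697.9882 million.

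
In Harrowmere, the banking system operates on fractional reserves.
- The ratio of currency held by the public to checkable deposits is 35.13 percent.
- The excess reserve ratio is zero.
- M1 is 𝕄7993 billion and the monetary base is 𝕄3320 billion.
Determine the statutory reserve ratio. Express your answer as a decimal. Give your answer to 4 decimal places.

0.2100

Using m = M/MB = 7993/3320 ≈ 2.407530. Since m = (1 + c)/(c + rr + e), the denominator satisfies c + rr + e = (1 + c)/m = (1 + 0.3513) / 2.407530 ≈ 0.561281.
With c = 0.3513 and e = 0, the statutory reserve ratio is 0.561281 − 0.3513 − 0 = 0.209981.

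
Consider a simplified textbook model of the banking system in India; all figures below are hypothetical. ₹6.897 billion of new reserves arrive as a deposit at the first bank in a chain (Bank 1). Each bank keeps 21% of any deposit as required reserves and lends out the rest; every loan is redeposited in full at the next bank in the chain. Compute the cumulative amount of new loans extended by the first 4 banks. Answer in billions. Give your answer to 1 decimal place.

Bank i lends (1 − rr)^i of the original deposit: Bank 1 lends 6.897·0.7900 ≈ 5.4486, Bank 2 lends 6.897·0.7900² ≈ 4.3044, and so on.
Summing a geometric series: total = 6.897·[0.7900·(1 − 0.7900^4) / (1 − 0.7900)] ≈ 15.8399 billion.

₹15.8 billion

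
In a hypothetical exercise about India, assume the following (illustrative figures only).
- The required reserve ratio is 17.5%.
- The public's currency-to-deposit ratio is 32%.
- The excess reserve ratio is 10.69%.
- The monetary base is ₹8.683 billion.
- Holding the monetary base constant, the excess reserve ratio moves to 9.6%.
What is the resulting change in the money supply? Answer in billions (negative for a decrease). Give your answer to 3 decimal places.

₹0.351 billion

Initially m₁ = (1 + 0.32) / (0.175 + 0.1069 + 0.32) ≈ 2.19306, so M₁ = 2.19306 × 8.683 ≈ 19.0423 billion.
After the change m₂ = (1 + 0.32) / (0.175 + 0.096 + 0.32) ≈ 2.23350, so M₂ = 2.23350 × 8.683 ≈ 19.3935 billion.
ΔM = M₂ − M₁ = 19.3935 − 19.0423 = 0.3512 billion.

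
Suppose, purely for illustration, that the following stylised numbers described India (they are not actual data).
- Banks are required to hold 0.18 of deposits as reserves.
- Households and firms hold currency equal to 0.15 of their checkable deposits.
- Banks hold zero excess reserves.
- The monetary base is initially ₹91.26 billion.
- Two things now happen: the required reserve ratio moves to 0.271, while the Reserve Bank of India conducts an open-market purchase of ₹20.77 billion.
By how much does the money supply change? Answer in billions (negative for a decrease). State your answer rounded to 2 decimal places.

-12.01 billion

Before: m₁ = (1 + 0.15) / (0.18 + 0.15) ≈ 3.484848, MB₁ = 91.26, so M₁ = 3.484848 × 91.26 ≈ 318.0272 billion.
After: m₂ = (1 + 0.15) / (0.271 + 0.15) ≈ 2.731591, MB₂ = 91.26 + 20.77 = 112.03, so M₂ = 2.731591 × 112.03 ≈ 306.0201 billion.
ΔM = M₂ − M₁ = 306.0201 − 318.0272 = -12.0071 billion.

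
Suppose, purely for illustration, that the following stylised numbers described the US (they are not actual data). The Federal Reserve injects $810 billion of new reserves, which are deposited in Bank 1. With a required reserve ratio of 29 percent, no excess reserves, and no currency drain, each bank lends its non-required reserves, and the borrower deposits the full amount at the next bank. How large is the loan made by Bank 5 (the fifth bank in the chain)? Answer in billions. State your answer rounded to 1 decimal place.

$146.1 billion

Each bank lends a fraction (1 − rr) = 0.7100 of the deposit it receives, so Bank 5 receives 810·0.7100^4 and lends 810·0.7100^5 ≈ 146.1426 billion.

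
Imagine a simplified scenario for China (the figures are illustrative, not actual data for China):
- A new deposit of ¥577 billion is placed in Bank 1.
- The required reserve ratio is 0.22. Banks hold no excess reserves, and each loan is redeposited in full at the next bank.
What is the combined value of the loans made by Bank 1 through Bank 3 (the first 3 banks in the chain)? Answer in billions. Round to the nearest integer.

¥1075 billion

Bank i lends (1 − rr)^i of the original deposit: Bank 1 lends 577·0.7800 = 450.0600, Bank 2 lends 577·0.7800² = 351.0468, and so on.
Summing a geometric series: total = 577·[0.7800·(1 − 0.7800^3) / (1 − 0.7800)] ≈ 1074.9233 billion.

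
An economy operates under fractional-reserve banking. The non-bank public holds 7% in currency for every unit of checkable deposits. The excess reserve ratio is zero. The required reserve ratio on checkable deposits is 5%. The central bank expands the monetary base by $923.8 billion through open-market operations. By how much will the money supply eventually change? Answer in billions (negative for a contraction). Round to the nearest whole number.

The money multiplier is m = (1 + c) / (rr + c) = (1 + 0.07) / (0.05 + 0.07) ≈ 8.9167.
The purchase adds 923.8 billion of base, so ΔM = m × ΔMB = 8.9167 × (+923.8) ≈ 8237.2475 billion.

$8237 billion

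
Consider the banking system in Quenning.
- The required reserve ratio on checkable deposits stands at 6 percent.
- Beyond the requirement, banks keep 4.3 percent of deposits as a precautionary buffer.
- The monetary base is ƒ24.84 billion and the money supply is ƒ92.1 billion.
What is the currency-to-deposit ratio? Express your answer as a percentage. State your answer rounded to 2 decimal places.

Using m = M/MB = 92.1/24.84 ≈ 3.707729. From m = (1 + c)/(c + rr + e), rearranging gives 1 + c = m·(c + rr + e), so c·(1 − m) = m·(rr + e) − 1.
Hence c = [m·(rr + e) − 1]/(1 − m) = [3.707729 × (0.06 + 0.043) − 1] / (1 − 3.707729) ≈ 0.228274.

22.83%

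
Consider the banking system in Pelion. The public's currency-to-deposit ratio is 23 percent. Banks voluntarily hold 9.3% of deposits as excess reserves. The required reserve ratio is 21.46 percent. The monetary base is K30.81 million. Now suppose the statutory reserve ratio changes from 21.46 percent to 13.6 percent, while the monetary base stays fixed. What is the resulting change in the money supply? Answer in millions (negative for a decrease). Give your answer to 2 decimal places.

Initially m₁ = (1 + 0.23) / (0.2146 + 0.093 + 0.23) ≈ 2.28795, so M₁ = 2.28795 × 30.81 ≈ 70.4917 million.
After the change m₂ = (1 + 0.23) / (0.136 + 0.093 + 0.23) ≈ 2.67974, so M₂ = 2.67974 × 30.81 ≈ 82.5628 million.
ΔM = M₂ − M₁ = 82.5628 − 70.4917 = 12.0711 million.

K12.07 million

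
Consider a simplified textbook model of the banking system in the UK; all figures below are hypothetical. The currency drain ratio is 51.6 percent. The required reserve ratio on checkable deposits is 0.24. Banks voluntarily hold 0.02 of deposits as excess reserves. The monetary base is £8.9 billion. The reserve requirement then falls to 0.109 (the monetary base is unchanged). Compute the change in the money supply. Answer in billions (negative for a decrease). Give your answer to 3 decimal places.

Initially m₁ = (1 + 0.516) / (0.24 + 0.02 + 0.516) ≈ 1.95361, so M₁ = 1.95361 × 8.9 ≈ 17.3871 billion.
After the change m₂ = (1 + 0.516) / (0.109 + 0.02 + 0.516) ≈ 2.35039, so M₂ = 2.35039 × 8.9 ≈ 20.9185 billion.
ΔM = M₂ − M₁ = 20.9185 − 17.3871 = 3.5314 billion.

£3.531 billion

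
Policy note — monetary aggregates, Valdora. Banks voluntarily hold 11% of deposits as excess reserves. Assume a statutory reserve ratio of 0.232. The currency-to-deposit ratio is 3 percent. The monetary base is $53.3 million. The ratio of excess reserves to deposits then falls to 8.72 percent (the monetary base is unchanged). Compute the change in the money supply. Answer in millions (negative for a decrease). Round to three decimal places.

$9.636 million

Initially m₁ = (1 + 0.03) / (0.232 + 0.11 + 0.03) ≈ 2.768817, so M₁ = 2.768817 × 53.3 ≈ 147.5779 million.
After the change m₂ = (1 + 0.03) / (0.232 + 0.0872 + 0.03) ≈ 2.949599, so M₂ = 2.949599 × 53.3 ≈ 157.2136 million.
ΔM = M₂ − M₁ = 157.2136 − 147.5779 = 9.6357 million.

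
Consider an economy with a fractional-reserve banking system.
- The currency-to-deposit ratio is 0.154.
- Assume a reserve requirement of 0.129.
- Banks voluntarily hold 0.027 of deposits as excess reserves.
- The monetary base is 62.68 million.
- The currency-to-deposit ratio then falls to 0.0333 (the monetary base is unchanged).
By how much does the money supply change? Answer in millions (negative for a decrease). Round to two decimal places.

Initially m₁ = (1 + 0.154) / (0.129 + 0.027 + 0.154) ≈ 3.72258, so M₁ = 3.72258 × 62.68 ≈ 233.3313 million.
After the change m₂ = (1 + 0.0333) / (0.129 + 0.027 + 0.0333) ≈ 5.45853, so M₂ = 5.45853 × 62.68 ≈ 342.1407 million.
ΔM = M₂ − M₁ = 342.1407 − 233.3313 = 108.8094 million.

108.81 million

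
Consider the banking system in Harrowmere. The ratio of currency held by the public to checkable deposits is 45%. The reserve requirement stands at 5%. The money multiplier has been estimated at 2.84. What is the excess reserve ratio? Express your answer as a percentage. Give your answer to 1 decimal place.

1.1%

Using m = 2.84. Since m = (1 + c)/(c + rr + e), the denominator satisfies c + rr + e = (1 + c)/m = (1 + 0.45) / 2.84 ≈ 0.510563.
With c = 0.45 and rr = 0.05, the excess reserve ratio is 0.510563 − 0.45 − 0.05 = 0.010563.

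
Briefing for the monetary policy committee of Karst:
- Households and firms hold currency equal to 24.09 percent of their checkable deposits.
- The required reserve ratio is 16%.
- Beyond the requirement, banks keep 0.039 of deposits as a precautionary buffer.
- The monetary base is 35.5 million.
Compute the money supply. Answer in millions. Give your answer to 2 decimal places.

The money multiplier is m = (1 + c) / (rr + e + c) = (1 + 0.2409) / (0.16 + 0.039 + 0.2409) ≈ 2.82087.
So M = m × MB = 2.82087 × 35.5 ≈ 100.1409 million.

100.14 million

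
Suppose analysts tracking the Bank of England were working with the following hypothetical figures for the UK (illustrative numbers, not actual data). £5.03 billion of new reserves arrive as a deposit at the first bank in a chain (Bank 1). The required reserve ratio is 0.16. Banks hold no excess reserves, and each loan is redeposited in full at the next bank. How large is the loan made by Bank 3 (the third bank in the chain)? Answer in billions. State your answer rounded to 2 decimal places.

£2.98 billion

Each bank lends a fraction (1 − rr) = 0.8400 of the deposit it receives, so Bank 3 receives 5.03·0.8400^2 and lends 5.03·0.8400^3 ≈ 2.9813 billion.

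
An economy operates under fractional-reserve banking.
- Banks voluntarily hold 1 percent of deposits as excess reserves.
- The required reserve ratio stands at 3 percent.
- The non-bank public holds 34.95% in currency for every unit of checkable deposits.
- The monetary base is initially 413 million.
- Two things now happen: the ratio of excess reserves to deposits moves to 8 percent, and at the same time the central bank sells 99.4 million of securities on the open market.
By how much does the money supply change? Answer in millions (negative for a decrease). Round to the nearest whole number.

Before: m₁ = (1 + 0.3495) / (0.03 + 0.01 + 0.3495) ≈ 3.4647, MB₁ = 413, so M₁ = 3.4647 × 413 = 1430.9211 million.
After: m₂ = (1 + 0.3495) / (0.03 + 0.08 + 0.3495) ≈ 2.9369, MB₂ = 413 − 99.4 = 313.6, so M₂ = 2.9369 × 313.6 ≈ 921.0118 million.
ΔM = M₂ − M₁ = 921.0118 − 1430.9211 = -509.9093 million.

-510 million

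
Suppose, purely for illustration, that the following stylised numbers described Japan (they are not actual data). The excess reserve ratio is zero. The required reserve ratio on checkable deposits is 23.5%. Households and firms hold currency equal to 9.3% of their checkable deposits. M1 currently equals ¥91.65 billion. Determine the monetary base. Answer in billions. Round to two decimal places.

¥27.50 billion

The money multiplier is m = (1 + c) / (rr + c) = (1 + 0.093) / (0.235 + 0.093) ≈ 3.33232.
MB = M / m = 91.65 / 3.33232 ≈ 27.5034 billion.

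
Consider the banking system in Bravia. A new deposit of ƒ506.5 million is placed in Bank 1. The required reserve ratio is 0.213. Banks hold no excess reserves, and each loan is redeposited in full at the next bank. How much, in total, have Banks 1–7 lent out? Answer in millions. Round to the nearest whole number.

ƒ1521 million

Bank i lends (1 − rr)^i of the original deposit: Bank 1 lends 506.5·0.7870 = 398.6155, Bank 2 lends 506.5·0.7870² ≈ 313.7104, and so on.
Summing a geometric series: total = 506.5·[0.7870·(1 − 0.7870^7) / (1 − 0.7870)] ≈ 1521.4910 million.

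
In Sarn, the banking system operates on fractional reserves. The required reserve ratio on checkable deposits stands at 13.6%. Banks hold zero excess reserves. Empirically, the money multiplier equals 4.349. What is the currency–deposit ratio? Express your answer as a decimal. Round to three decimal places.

Using m = 4.349. From m = (1 + c)/(c + rr + e), rearranging gives 1 + c = m·(c + rr + e), so c·(1 − m) = m·(rr + e) − 1.
Hence c = [m·(rr + e) − 1]/(1 − m) = [4.349 × (0.136 + 0) − 1] / (1 − 4.349) ≈ 0.121987.

0.122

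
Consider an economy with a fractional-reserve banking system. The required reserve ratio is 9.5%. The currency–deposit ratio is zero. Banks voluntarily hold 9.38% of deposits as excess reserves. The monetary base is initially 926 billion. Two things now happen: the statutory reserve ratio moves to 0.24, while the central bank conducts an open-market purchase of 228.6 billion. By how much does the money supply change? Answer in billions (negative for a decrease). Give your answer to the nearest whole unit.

-1446 billion

Before: m₁ = 1 / (0.095 + 0.0938) ≈ 5.29661, MB₁ = 926, so M₁ = 5.29661 × 926 ≈ 4904.6609 billion.
After: m₂ = 1 / (0.24 + 0.0938) ≈ 2.99581, MB₂ = 926 + 228.6 = 1154.6, so M₂ = 2.99581 × 1154.6 ≈ 3458.9622 billion.
ΔM = M₂ − M₁ = 3458.9622 − 4904.6609 = -1445.6987 billion.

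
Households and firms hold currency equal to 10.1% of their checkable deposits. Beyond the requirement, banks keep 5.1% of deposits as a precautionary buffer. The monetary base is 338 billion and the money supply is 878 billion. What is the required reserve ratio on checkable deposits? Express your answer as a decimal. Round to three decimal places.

0.272

Using m = M/MB = 878/338 ≈ 2.597633. Since m = (1 + c)/(c + rr + e), the denominator satisfies c + rr + e = (1 + c)/m = (1 + 0.101) / 2.597633 ≈ 0.423847.
With c = 0.101 and e = 0.051, the required reserve ratio on checkable deposits is 0.423847 − 0.101 − 0.051 = 0.271847.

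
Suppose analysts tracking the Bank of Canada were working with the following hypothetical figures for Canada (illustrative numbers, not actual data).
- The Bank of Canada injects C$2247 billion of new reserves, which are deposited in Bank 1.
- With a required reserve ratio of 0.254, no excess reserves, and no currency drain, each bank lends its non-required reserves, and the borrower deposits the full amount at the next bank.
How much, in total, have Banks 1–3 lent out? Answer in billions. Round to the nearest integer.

C$3860 billion

Bank i lends (1 − rr)^i of the original deposit: Bank 1 lends 2247·0.7460 = 1676.2620, Bank 2 lends 2247·0.7460² ≈ 1250.4915, and so on.
Summing a geometric series: total = 2247·[0.7460·(1 − 0.7460^3) / (1 − 0.7460)] ≈ 3859.6201 billion.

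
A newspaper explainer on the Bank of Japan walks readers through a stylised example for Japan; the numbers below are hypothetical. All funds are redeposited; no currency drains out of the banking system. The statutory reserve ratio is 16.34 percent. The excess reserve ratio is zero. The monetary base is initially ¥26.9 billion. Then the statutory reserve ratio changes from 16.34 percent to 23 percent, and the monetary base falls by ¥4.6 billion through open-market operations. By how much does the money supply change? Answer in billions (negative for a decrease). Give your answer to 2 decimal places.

-67.67 billion

Before: m₁ = 1 / (0.1634) ≈ 6.11995, MB₁ = 26.9, so M₁ = 6.11995 × 26.9 ≈ 164.6267 billion.
After: m₂ = 1 / (0.23) ≈ 4.34783, MB₂ = 26.9 − 4.6 = 22.3, so M₂ = 4.34783 × 22.3 ≈ 96.9566 billion.
ΔM = M₂ − M₁ = 96.9566 − 164.6267 = -67.6701 billion.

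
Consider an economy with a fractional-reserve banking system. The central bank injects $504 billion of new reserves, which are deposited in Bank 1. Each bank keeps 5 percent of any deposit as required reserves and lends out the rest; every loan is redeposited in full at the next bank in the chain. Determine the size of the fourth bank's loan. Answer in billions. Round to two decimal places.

Each bank lends a fraction (1 − rr) = 0.9500 of the deposit it receives, so Bank 4 receives 504·0.9500^3 and lends 504·0.9500^4 ≈ 410.5111 billion.

$410.51 billion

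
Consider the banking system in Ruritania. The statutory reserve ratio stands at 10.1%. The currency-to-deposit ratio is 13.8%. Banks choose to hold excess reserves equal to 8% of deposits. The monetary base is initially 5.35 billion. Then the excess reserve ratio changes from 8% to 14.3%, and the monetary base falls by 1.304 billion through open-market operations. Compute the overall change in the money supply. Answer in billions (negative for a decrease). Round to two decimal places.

Before: m₁ = (1 + 0.138) / (0.101 + 0.08 + 0.138) ≈ 3.5674, MB₁ = 5.35, so M₁ = 3.5674 × 5.35 ≈ 19.0856 billion.
After: m₂ = (1 + 0.138) / (0.101 + 0.143 + 0.138) ≈ 2.9791, MB₂ = 5.35 − 1.304 = 4.046, so M₂ = 2.9791 × 4.046 ≈ 12.0534 billion.
ΔM = M₂ − M₁ = 12.0534 − 19.0856 = -7.0322 billion.

-7.03 billion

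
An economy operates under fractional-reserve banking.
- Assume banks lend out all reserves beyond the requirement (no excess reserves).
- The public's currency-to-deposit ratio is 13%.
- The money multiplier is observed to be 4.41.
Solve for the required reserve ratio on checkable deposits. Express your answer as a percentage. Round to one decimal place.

Using m = 4.41. Since m = (1 + c)/(c + rr + e), the denominator satisfies c + rr + e = (1 + c)/m = (1 + 0.13) / 4.41 ≈ 0.256236.
With c = 0.13 and e = 0, the required reserve ratio on checkable deposits is 0.256236 − 0.13 − 0 = 0.126236.

12.6%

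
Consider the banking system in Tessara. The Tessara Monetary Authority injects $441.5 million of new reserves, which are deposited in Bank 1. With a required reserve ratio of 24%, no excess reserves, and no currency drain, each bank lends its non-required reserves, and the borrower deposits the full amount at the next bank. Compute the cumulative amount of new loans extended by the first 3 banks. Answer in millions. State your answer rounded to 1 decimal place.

$784.4 million

Bank i lends (1 − rr)^i of the original deposit: Bank 1 lends 441.5·0.7600 = 335.5400, Bank 2 lends 441.5·0.7600² = 255.0104, and so on.
Summing a geometric series: total = 441.5·[0.7600·(1 − 0.7600^3) / (1 − 0.7600)] ≈ 784.3583 million.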